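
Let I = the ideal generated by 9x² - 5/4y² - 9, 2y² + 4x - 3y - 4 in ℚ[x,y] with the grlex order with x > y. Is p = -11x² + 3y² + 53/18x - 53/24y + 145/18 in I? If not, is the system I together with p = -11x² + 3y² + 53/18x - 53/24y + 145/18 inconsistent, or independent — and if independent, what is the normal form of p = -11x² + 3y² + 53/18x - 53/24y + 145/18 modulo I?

First compute the reduced Gröbner basis of I by Buchberger's algorithm.
f_1 = 9x² - 5/4y² - 9, LT = x².
f_2 = 2y² + 4x - 3y - 4, LT = y².

The S-polynomials (S(f_1,f_2)) all reduce to 0 modulo the current basis, so we have a Gröbner basis.
Inter-reduce: drop elements whose leading term is divisible by another's, tail-reduce, and make monic.
Reduced Gröbner basis: {x² + 5/18x - 5/24y - 23/18, y² + 2x - 3/2y - 2}.
Label its elements g_1 = x² + 5/18x - 5/24y - 23/18, g_2 = y² + 2x - 3/2y - 2.

Reduce p = -11x² + 3y² + 53/18x - 53/24y + 145/18 modulo G:
  leading term x²: subtract (-11)·g_1 from -11x² + 3y² + 53/18x - 53/24y + 145/18 → 3y² + 6x - 9/2y - 6
  leading term y²: subtract (3)·g_2 from 3y² + 6x - 9/2y - 6 → 0
  normal form = 0.
Since the normal form is 0, p ∈ I.

The remainder on division by a Gröbner basis is unique — it is the normal form.

-11x² + 3y² + 53/18x - 53/24y + 145/18 lies in I (it reduces to 0).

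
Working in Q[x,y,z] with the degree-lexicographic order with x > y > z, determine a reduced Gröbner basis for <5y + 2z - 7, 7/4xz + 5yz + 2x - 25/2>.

f_1 = 5y + 2z - 7, LT = y.
f_2 = 7/4xz + 5yz + 2x - 25/2, LT = xz.

S(f_1,f_2): leading monomials are coprime, so the S-polynomial reduces to 0 (Buchberger's first criterion).
Every S-polynomial of the final basis reduces to 0, so we have a Gröbner basis.

G = {xz - 8/7z^2 + 8/7x + 4z - 50/7, y + 2/5z - 7/5}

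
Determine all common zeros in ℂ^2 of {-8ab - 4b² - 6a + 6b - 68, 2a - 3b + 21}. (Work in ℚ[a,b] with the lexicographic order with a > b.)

Compute a lex Gröbner basis by Buchberger's algorithm.
f_1 = -8ab - 6a - 4b² + 6b - 68, LT = ab.
f_2 = 2a - 3b + 21, LT = a.

S(f_1,f_2): lcm = ab. S = ¾a + 2b² - 45/4b + 17/2.
  reduce S modulo (f_1, f_2):
  remainder 2b² - 81/8b + ⅝ ≠ 0; add h_3 = 2b² - 81/8b + ⅝ to the basis.

The other S-polynomials (S(f_1,h_3), S(f_2,h_3)) all reduce to 0 modulo the current basis, so we have a Gröbner basis.
Inter-reduce: drop elements whose leading term is divisible by another's, tail-reduce, and make monic.
Reduced Gröbner basis: {a - 3/2b + 21/2, b² - 81/16b + 5/16}.

The lex basis is triangular: the last element involves only b. Solving b² - 81/16b + 5/16 = 0 gives b ∈ {1/16, 5}; substituting each value into the earlier elements determines the remaining variables.
  b = 1/16: the earlier basis element becomes a + 333/32 = 0, giving a = -333/32 — point (-333/32, 1/16).
  b = 5: the earlier basis element becomes a + 3 = 0, giving a = -3 — point (-3, 5).

{(-333/32, 1/16), (-3, 5)}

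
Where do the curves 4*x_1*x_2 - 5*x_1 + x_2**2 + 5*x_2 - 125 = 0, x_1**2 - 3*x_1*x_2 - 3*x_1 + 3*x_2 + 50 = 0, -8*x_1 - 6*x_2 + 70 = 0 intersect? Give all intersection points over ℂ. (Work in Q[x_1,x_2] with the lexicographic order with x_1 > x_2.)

Compute a lex Gröbner basis by Buchberger's algorithm.
f_1 = 4*x_1*x_2 - 5*x_1 + x_2**2 + 5*x_2 - 125, LT = x_1*x_2.
f_2 = x_1**2 - 3*x_1*x_2 - 3*x_1 + 3*x_2 + 50, LT = x_1**2.
f_3 = -8*x_1 - 6*x_2 + 70, LT = x_1.

S(f_1,f_2): lcm = x_1**2*x_2. S = -5/4*x_1**2 + 13/4*x_1*x_2**2 + 17/4*x_1*x_2 - 125/4*x_1 - 3*x_2**2 - 50*x_2.
  leading term x_1**2: subtract (-5/4)·f_2 from -5/4*x_1**2 + 13/4*x_1*x_2**2 + 17/4*x_1*x_2 - 125/4*x_1 - 3*x_2**2 - 50*x_2 → 13/4*x_1*x_2**2 + 1/2*x_1*x_2 - 35*x_1 - 3*x_2**2 - 185/4*x_2 + 125/2
  leading term x_1*x_2**2: subtract (13/16*x_2)·f_1 from 13/4*x_1*x_2**2 + 1/2*x_1*x_2 - 35*x_1 - 3*x_2**2 - 185/4*x_2 + 125/2 → 73/16*x_1*x_2 - 35*x_1 - 13/16*x_2**3 - 113/16*x_2**2 + 885/16*x_2 + 125/2
  leading term x_1*x_2: subtract (73/64)·f_1 from 73/16*x_1*x_2 - 35*x_1 - 13/16*x_2**3 - 113/16*x_2**2 + 885/16*x_2 + 125/2 → -1875/64*x_1 - 13/16*x_2**3 - 525/64*x_2**2 + 3175/64*x_2 + 13125/64
  leading term x_1: subtract (1875/512)·f_3 from -1875/64*x_1 - 13/16*x_2**3 - 525/64*x_2**2 + 3175/64*x_2 + 13125/64 → -13/16*x_2**3 - 525/64*x_2**2 + 18325/256*x_2 - 13125/256
  leading term x_2**3: no divisor's leading term divides it; move -13/16*x_2**3 to the remainder.
  leading term x_2**2: no divisor's leading term divides it; move -525/64*x_2**2 to the remainder.
  leading term x_2: no divisor's leading term divides it; move 18325/256*x_2 to the remainder.
  leading term 1: no divisor's leading term divides it; move -13125/256 to the remainder.
  remainder -13/16*x_2**3 - 525/64*x_2**2 + 18325/256*x_2 - 13125/256 ≠ 0; add h_4 = -13/16*x_2**3 - 525/64*x_2**2 + 18325/256*x_2 - 13125/256 to the basis.

S(f_1,f_3): lcm = x_1*x_2. S = -5/4*x_1 - 1/2*x_2**2 + 10*x_2 - 125/4.
  leading term x_1: subtract (5/32)·f_3 from -5/4*x_1 - 1/2*x_2**2 + 10*x_2 - 125/4 → -1/2*x_2**2 + 175/16*x_2 - 675/16
  leading term x_2**2: no divisor's leading term divides it; move -1/2*x_2**2 to the remainder.
  leading term x_2: no divisor's leading term divides it; move 175/16*x_2 to the remainder.
  leading term 1: no divisor's leading term divides it; move -675/16 to the remainder.
  remainder -1/2*x_2**2 + 175/16*x_2 - 675/16 ≠ 0; add h_5 = -1/2*x_2**2 + 175/16*x_2 - 675/16 to the basis.

S(f_2,f_3): lcm = x_1**2. S = -15/4*x_1*x_2 + 23/4*x_1 + 3*x_2 + 50.
  leading term x_1*x_2: subtract (-15/16)·f_1 from -15/4*x_1*x_2 + 23/4*x_1 + 3*x_2 + 50 → 17/16*x_1 + 15/16*x_2**2 + 123/16*x_2 - 1075/16
  leading term x_1: subtract (-17/128)·f_3 from 17/16*x_1 + 15/16*x_2**2 + 123/16*x_2 - 1075/16 → 15/16*x_2**2 + 441/64*x_2 - 3705/64
  leading term x_2**2: subtract (-15/8)·h_5 from 15/16*x_2**2 + 441/64*x_2 - 3705/64 → 3507/128*x_2 - 17535/128
  leading term x_2: no divisor's leading term divides it; move 3507/128*x_2 to the remainder.
  leading term 1: no divisor's leading term divides it; move -17535/128 to the remainder.
  remainder 3507/128*x_2 - 17535/128 ≠ 0; add h_6 = 3507/128*x_2 - 17535/128 to the basis.

The other S-polynomials (S(f_1,h_4), S(f_2,h_4), S(f_3,h_4), S(f_1,h_5), S(f_2,h_5), S(f_3,h_5), S(h_4,h_5), S(f_1,h_6), S(f_2,h_6), S(f_3,h_6), S(h_4,h_6), S(h_5,h_6)) all reduce to 0 modulo the current basis, so we have a Gröbner basis.
Inter-reduce: drop elements whose leading term is divisible by another's, tail-reduce, and make monic.
Reduced Gröbner basis: {x_1 - 5, x_2 - 5}.

From the last basis element, x_2 - 5 = 0, so x_2 takes values in {5}. Each choice, substituted upward through the basis, yields the corresponding point(s) of the solution set.
  x_2 = 5: the earlier basis element becomes x_1 - 5 = 0, giving x_1 = 5 — point (5, 5).
This is the nonlinear analogue of row-reducing a linear system.

{(5, 5)}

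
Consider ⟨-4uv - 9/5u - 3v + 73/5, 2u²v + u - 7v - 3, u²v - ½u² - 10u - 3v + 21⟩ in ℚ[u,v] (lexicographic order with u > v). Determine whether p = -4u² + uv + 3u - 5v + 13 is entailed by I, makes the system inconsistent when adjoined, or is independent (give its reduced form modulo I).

First compute the reduced Gröbner basis of I by Buchberger's algorithm.
f_1 = -4uv - 9/5u - 3v + 73/5, LT = uv.
f_2 = 2u²v + u - 7v - 3, LT = u²v.
f_3 = u²v - ½u² - 10u - 3v + 21, LT = u²v.

S(f_1,f_2): lcm = u²v. S = 9/20u² + ¾uv - 83/20u + 7/2v + 3/2.
  reduce S modulo (f_1, f_2, f_3):
  remainder 9/20u² - 359/80u + 47/16v + 339/80 ≠ 0; add h_4 = 9/20u² - 359/80u + 47/16v + 339/80 to the basis.

S(f_1,f_3): lcm = u²v. S = 19/20u² + ¾uv + 127/20u + 3v - 21.
  reduce S modulo (f_1, f_2, f_3, h_4):
  remainder 1115/72u - 271/72v - 653/24 ≠ 0; add h_5 = 1115/72u - 271/72v - 653/24 to the basis.

S(f_1,h_4): lcm = u²v. S = 9/20u² + 193/18uv - 73/20u - 235/36v² - 113/12v.
  reduce S modulo (f_1, f_2, f_3, h_4, h_5):
  remainder -235/36v² - 714659/33450v + 5598079/200700 ≠ 0; add h_6 = -235/36v² - 714659/33450v + 5598079/200700 to the basis.

S(f_1,h_5): lcm = uv. S = 9/20u + 271/1115v² + 11181/4460v - 73/20.
  reduce S modulo (f_1, f_2, f_3, h_4, h_5, h_6):
  remainder 2659861116/1460789375v - 2659861116/1460789375 ≠ 0; add h_7 = 2659861116/1460789375v - 2659861116/1460789375 to the basis.

The other S-polynomials (S(f_2,f_3), S(f_2,h_4), S(f_3,h_4), S(f_2,h_5), S(f_3,h_5), S(h_4,h_5), S(f_1,h_6), S(f_2,h_6), S(f_3,h_6), S(h_4,h_6), S(h_5,h_6), S(f_1,h_7), S(f_2,h_7), S(f_3,h_7), S(h_4,h_7), S(h_5,h_7), S(h_6,h_7)) all reduce to 0 modulo the current basis, so we have a Gröbner basis.
Inter-reduce: drop elements whose leading term is divisible by another's, tail-reduce, and make monic.
Reduced Gröbner basis: {u - 2, v - 1}.
Label its elements g_1 = u - 2, g_2 = v - 1.

Reduce p = -4u² + uv + 3u - 5v + 13 modulo G:
  leading term u²: subtract (-4u)·g_1 from -4u² + uv + 3u - 5v + 13 → uv - 5u - 5v + 13
  leading term uv: subtract (v)·g_1 from uv - 5u - 5v + 13 → -5u - 3v + 13
  leading term u: subtract (-5)·g_1 from -5u - 3v + 13 → -3v + 3
  leading term v: subtract (-3)·g_2 from -3v + 3 → 0
  normal form = 0.
Since the normal form is 0, p ∈ I.

-4u² + uv + 3u - 5v + 13 lies in I (it reduces to 0).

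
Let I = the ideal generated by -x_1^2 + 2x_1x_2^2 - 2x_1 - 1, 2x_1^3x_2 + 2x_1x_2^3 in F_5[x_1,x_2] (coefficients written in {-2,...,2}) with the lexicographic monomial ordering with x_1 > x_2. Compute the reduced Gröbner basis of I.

G = {x_1^2 - 2x_1x_2^2 + 2x_1 + 1, x_1x_2^3 - x_1x_2 - 2x_2^3 + 2x_2, x_2^5 - 2x_2^3 + x_2}

f_1 = -x_1^2 + 2x_1x_2^2 - 2x_1 - 1, LT = x_1^2.
f_2 = 2x_1^3x_2 + 2x_1x_2^3, LT = x_1^3x_2.

S(f_1,f_2): lcm = x_1^3x_2. S = -2x_1^2x_2^3 + 2x_1^2x_2 - x_1x_2^3 + x_1x_2.
  leading term x_1^2x_2^3: subtract (2x_2^3)·f_1 from -2x_1^2x_2^3 + 2x_1^2x_2 - x_1x_2^3 + x_1x_2 → 2x_1^2x_2 + x_1x_2^5 - 2x_1x_2^3 + x_1x_2 + 2x_2^3
  leading term x_1^2x_2: subtract (-2x_2)·f_1 from 2x_1^2x_2 + x_1x_2^5 - 2x_1x_2^3 + x_1x_2 + 2x_2^3 → x_1x_2^5 + 2x_1x_2^3 + 2x_1x_2 + 2x_2^3 - 2x_2
  leading term x_1x_2^5: no divisor's leading term divides it; move x_1x_2^5 to the remainder.
  leading term x_1x_2^3: no divisor's leading term divides it; move 2x_1x_2^3 to the remainder.
  leading term x_1x_2: no divisor's leading term divides it; move 2x_1x_2 to the remainder.
  leading term x_2^3: no divisor's leading term divides it; move 2x_2^3 to the remainder.
  leading term x_2: no divisor's leading term divides it; move -2x_2 to the remainder.
  remainder x_1x_2^5 + 2x_1x_2^3 + 2x_1x_2 + 2x_2^3 - 2x_2 ≠ 0; add g_3 = x_1x_2^5 + 2x_1x_2^3 + 2x_1x_2 + 2x_2^3 - 2x_2 to the basis.

S(f_1,g_3): lcm = x_1^2x_2^5. S = -2x_1^2x_2^3 - 2x_1^2x_2 - 2x_1x_2^7 + 2x_1x_2^5 - 2x_1x_2^3 + 2x_1x_2 + x_2^5.
  leading term x_1^2x_2^3: subtract (2x_2^3)·f_1 from -2x_1^2x_2^3 - 2x_1^2x_2 - 2x_1x_2^7 + 2x_1x_2^5 - 2x_1x_2^3 + 2x_1x_2 + x_2^5 → -2x_1^2x_2 - 2x_1x_2^7 - 2x_1x_2^5 + 2x_1x_2^3 + 2x_1x_2 + x_2^5 + 2x_2^3
  leading term x_1^2x_2: subtract (2x_2)·f_1 from -2x_1^2x_2 - 2x_1x_2^7 - 2x_1x_2^5 + 2x_1x_2^3 + 2x_1x_2 + x_2^5 + 2x_2^3 → -2x_1x_2^7 - 2x_1x_2^5 - 2x_1x_2^3 + x_1x_2 + x_2^5 + 2x_2^3 + 2x_2
  leading term x_1x_2^7: subtract (-2x_2^2)·g_3 from -2x_1x_2^7 - 2x_1x_2^5 - 2x_1x_2^3 + x_1x_2 + x_2^5 + 2x_2^3 + 2x_2 → 2x_1x_2^5 + 2x_1x_2^3 + x_1x_2 - 2x_2^3 + 2x_2
  leading term x_1x_2^5: subtract (2)·g_3 from 2x_1x_2^5 + 2x_1x_2^3 + x_1x_2 - 2x_2^3 + 2x_2 → -2x_1x_2^3 + 2x_1x_2 - x_2^3 + x_2
  leading term x_1x_2^3: no divisor's leading term divides it; move -2x_1x_2^3 to the remainder.
  leading term x_1x_2: no divisor's leading term divides it; move 2x_1x_2 to the remainder.
  leading term x_2^3: no divisor's leading term divides it; move -x_2^3 to the remainder.
  leading term x_2: no divisor's leading term divides it; move x_2 to the remainder.
  remainder -2x_1x_2^3 + 2x_1x_2 - x_2^3 + x_2 ≠ 0; add g_4 = -2x_1x_2^3 + 2x_1x_2 - x_2^3 + x_2 to the basis.

S(f_2,g_3): lcm = x_1^3x_2^5. S = -2x_1^3x_2^3 - 2x_1^3x_2 - 2x_1^2x_2^3 + 2x_1^2x_2 + x_1x_2^7.
  leading term x_1^3x_2^3: subtract (2x_1x_2^3)·f_1 from -2x_1^3x_2^3 - 2x_1^3x_2 - 2x_1^2x_2^3 + 2x_1^2x_2 + x_1x_2^7 → -2x_1^3x_2 + x_1^2x_2^5 + 2x_1^2x_2^3 + 2x_1^2x_2 + x_1x_2^7 + 2x_1x_2^3
  leading term x_1^3x_2: subtract (2x_1x_2)·f_1 from -2x_1^3x_2 + x_1^2x_2^5 + 2x_1^2x_2^3 + 2x_1^2x_2 + x_1x_2^7 + 2x_1x_2^3 → x_1^2x_2^5 - 2x_1^2x_2^3 + x_1^2x_2 + x_1x_2^7 + 2x_1x_2^3 + 2x_1x_2
  leading term x_1^2x_2^5: subtract (-x_2^5)·f_1 from x_1^2x_2^5 - 2x_1^2x_2^3 + x_1^2x_2 + x_1x_2^7 + 2x_1x_2^3 + 2x_1x_2 → -2x_1^2x_2^3 + x_1^2x_2 - 2x_1x_2^7 - 2x_1x_2^5 + 2x_1x_2^3 + 2x_1x_2 - x_2^5
  leading term x_1^2x_2^3: subtract (2x_2^3)·f_1 from -2x_1^2x_2^3 + x_1^2x_2 - 2x_1x_2^7 - 2x_1x_2^5 + 2x_1x_2^3 + 2x_1x_2 - x_2^5 → x_1^2x_2 - 2x_1x_2^7 - x_1x_2^5 + x_1x_2^3 + 2x_1x_2 - x_2^5 + 2x_2^3
  leading term x_1^2x_2: subtract (-x_2)·f_1 from x_1^2x_2 - 2x_1x_2^7 - x_1x_2^5 + x_1x_2^3 + 2x_1x_2 - x_2^5 + 2x_2^3 → -2x_1x_2^7 - x_1x_2^5 - 2x_1x_2^3 - x_2^5 + 2x_2^3 - x_2
  leading term x_1x_2^7: subtract (-2x_2^2)·g_3 from -2x_1x_2^7 - x_1x_2^5 - 2x_1x_2^3 - x_2^5 + 2x_2^3 - x_2 → -2x_1x_2^5 + 2x_1x_2^3 - 2x_2^5 - 2x_2^3 - x_2
  leading term x_1x_2^5: subtract (-2)·g_3 from -2x_1x_2^5 + 2x_1x_2^3 - 2x_2^5 - 2x_2^3 - x_2 → x_1x_2^3 - x_1x_2 - 2x_2^5 + 2x_2^3
  leading term x_1x_2^3: subtract (2)·g_4 from x_1x_2^3 - x_1x_2 - 2x_2^5 + 2x_2^3 → -2x_2^5 - x_2^3 - 2x_2
  leading term x_2^5: no divisor's leading term divides it; move -2x_2^5 to the remainder.
  leading term x_2^3: no divisor's leading term divides it; move -x_2^3 to the remainder.
  leading term x_2: no divisor's leading term divides it; move -2x_2 to the remainder.
  remainder -2x_2^5 - x_2^3 - 2x_2 ≠ 0; add g_5 = -2x_2^5 - x_2^3 - 2x_2 to the basis.

The other S-polynomials (S(f_1,g_4), S(f_2,g_4), S(g_3,g_4), S(f_1,g_5), S(f_2,g_5), S(g_3,g_5), S(g_4,g_5)) all reduce to 0 modulo the current basis, so we have a Gröbner basis.
Inter-reduce: drop elements whose leading term is divisible by another's, tail-reduce, and make monic.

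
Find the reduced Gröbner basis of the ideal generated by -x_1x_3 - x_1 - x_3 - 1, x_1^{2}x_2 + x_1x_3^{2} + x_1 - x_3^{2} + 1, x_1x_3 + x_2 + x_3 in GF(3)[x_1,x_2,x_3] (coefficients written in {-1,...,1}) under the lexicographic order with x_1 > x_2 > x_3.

G = {x_1 - x_2 + 1, x_2^{3} + x_2^{2} + x_3^{2}, x_2x_3 + x_2, x_3^{3} + x_3^{2}}

The reduced Gröbner basis is the canonical form of the ideal for this ordering.

f_1 = -x_1x_3 - x_1 - x_3 - 1, LT = x_1x_3.
f_2 = x_1^{2}x_2 + x_1x_3^{2} + x_1 - x_3^{2} + 1, LT = x_1^{2}x_2.
f_3 = x_1x_3 + x_2 + x_3, LT = x_1x_3.

S(f_1,f_2): lcm = x_1^{2}x_2x_3. S = x_1^{2}x_2 + x_1x_2x_3 + x_1x_2 - x_1x_3^{3} - x_1x_3 + x_3^{3} - x_3.
  leading term x_1^{2}x_2: subtract (1)·f_2 from x_1^{2}x_2 + x_1x_2x_3 + x_1x_2 - x_1x_3^{3} - x_1x_3 + x_3^{3} - x_3 → x_1x_2x_3 + x_1x_2 - x_1x_3^{3} - x_1x_3^{2} - x_1x_3 - x_1 + x_3^{3} + x_3^{2} - x_3 - 1
  leading term x_1x_2x_3: subtract (-x_2)·f_1 from x_1x_2x_3 + x_1x_2 - x_1x_3^{3} - x_1x_3^{2} - x_1x_3 - x_1 + x_3^{3} + x_3^{2} - x_3 - 1 → -x_1x_3^{3} - x_1x_3^{2} - x_1x_3 - x_1 - x_2x_3 - x_2 + x_3^{3} + x_3^{2} - x_3 - 1
  leading term x_1x_3^{3}: subtract (x_3^{2})·f_1 from -x_1x_3^{3} - x_1x_3^{2} - x_1x_3 - x_1 - x_2x_3 - x_2 + x_3^{3} + x_3^{2} - x_3 - 1 → -x_1x_3 - x_1 - x_2x_3 - x_2 - x_3^{3} - x_3^{2} - x_3 - 1
  leading term x_1x_3: subtract (1)·f_1 from -x_1x_3 - x_1 - x_2x_3 - x_2 - x_3^{3} - x_3^{2} - x_3 - 1 → -x_2x_3 - x_2 - x_3^{3} - x_3^{2}
  leading term x_2x_3: no divisor's leading term divides it; move -x_2x_3 to the remainder.
  leading term x_2: no divisor's leading term divides it; move -x_2 to the remainder.
  leading term x_3^{3}: no divisor's leading term divides it; move -x_3^{3} to the remainder.
  leading term x_3^{2}: no divisor's leading term divides it; move -x_3^{2} to the remainder.
  remainder -x_2x_3 - x_2 - x_3^{3} - x_3^{2} ≠ 0; add g_4 = -x_2x_3 - x_2 - x_3^{3} - x_3^{2} to the basis.

S(f_1,f_3): lcm = x_1x_3. S = x_1 - x_2 + 1.
  leading term x_1: no divisor's leading term divides it; move x_1 to the remainder.
  leading term x_2: no divisor's leading term divides it; move -x_2 to the remainder.
  leading term 1: no divisor's leading term divides it; move 1 to the remainder.
  remainder x_1 - x_2 + 1 ≠ 0; add g_5 = x_1 - x_2 + 1 to the basis.

S(f_2,f_3): lcm = x_1^{2}x_2x_3. S = -x_1x_2^{2} - x_1x_2x_3 + x_1x_3^{3} + x_1x_3 - x_3^{3} + x_3.
  leading term x_1x_2^{2}: subtract (-x_2^{2})·g_5 from -x_1x_2^{2} - x_1x_2x_3 + x_1x_3^{3} + x_1x_3 - x_3^{3} + x_3 → -x_1x_2x_3 + x_1x_3^{3} + x_1x_3 - x_2^{3} + x_2^{2} - x_3^{3} + x_3
  leading term x_1x_2x_3: subtract (x_2)·f_1 from -x_1x_2x_3 + x_1x_3^{3} + x_1x_3 - x_2^{3} + x_2^{2} - x_3^{3} + x_3 → x_1x_2 + x_1x_3^{3} + x_1x_3 - x_2^{3} + x_2^{2} + x_2x_3 + x_2 - x_3^{3} + x_3
  leading term x_1x_2: subtract (x_2)·g_5 from x_1x_2 + x_1x_3^{3} + x_1x_3 - x_2^{3} + x_2^{2} + x_2x_3 + x_2 - x_3^{3} + x_3 → x_1x_3^{3} + x_1x_3 - x_2^{3} - x_2^{2} + x_2x_3 - x_3^{3} + x_3
  leading term x_1x_3^{3}: subtract (-x_3^{2})·f_1 from x_1x_3^{3} + x_1x_3 - x_2^{3} - x_2^{2} + x_2x_3 - x_3^{3} + x_3 → -x_1x_3^{2} + x_1x_3 - x_2^{3} - x_2^{2} + x_2x_3 + x_3^{3} - x_3^{2} + x_3
  leading term x_1x_3^{2}: subtract (x_3)·f_1 from -x_1x_3^{2} + x_1x_3 - x_2^{3} - x_2^{2} + x_2x_3 + x_3^{3} - x_3^{2} + x_3 → -x_1x_3 - x_2^{3} - x_2^{2} + x_2x_3 + x_3^{3} - x_3
  leading term x_1x_3: subtract (1)·f_1 from -x_1x_3 - x_2^{3} - x_2^{2} + x_2x_3 + x_3^{3} - x_3 → x_1 - x_2^{3} - x_2^{2} + x_2x_3 + x_3^{3} + 1
  leading term x_1: subtract (1)·g_5 from x_1 - x_2^{3} - x_2^{2} + x_2x_3 + x_3^{3} + 1 → -x_2^{3} - x_2^{2} + x_2x_3 + x_2 + x_3^{3}
  leading term x_2^{3}: no divisor's leading term divides it; move -x_2^{3} to the remainder.
  leading term x_2^{2}: no divisor's leading term divides it; move -x_2^{2} to the remainder.
  leading term x_2x_3: subtract (-1)·g_4 from x_2x_3 + x_2 + x_3^{3} → -x_3^{2}
  leading term x_3^{2}: no divisor's leading term divides it; move -x_3^{2} to the remainder.
  remainder -x_2^{3} - x_2^{2} - x_3^{2} ≠ 0; add g_6 = -x_2^{3} - x_2^{2} - x_3^{2} to the basis.

S(f_1,g_5): lcm = x_1x_3. S = x_1 + x_2x_3 + 1.
  leading term x_1: subtract (1)·g_5 from x_1 + x_2x_3 + 1 → x_2x_3 + x_2
  leading term x_2x_3: subtract (-1)·g_4 from x_2x_3 + x_2 → -x_3^{3} - x_3^{2}
  leading term x_3^{3}: no divisor's leading term divides it; move -x_3^{3} to the remainder.
  leading term x_3^{2}: no divisor's leading term divides it; move -x_3^{2} to the remainder.
  remainder -x_3^{3} - x_3^{2} ≠ 0; add g_7 = -x_3^{3} - x_3^{2} to the basis.

The other S-polynomials (S(f_1,g_4), S(f_2,g_4), S(f_3,g_4), S(f_2,g_5), S(f_3,g_5), S(g_4,g_5), S(f_1,g_6), S(f_2,g_6), S(f_3,g_6), S(g_4,g_6), S(g_5,g_6), S(f_1,g_7), S(f_2,g_7), S(f_3,g_7), S(g_4,g_7), S(g_5,g_7), S(g_6,g_7)) all reduce to 0 modulo the current basis, so we have a Gröbner basis.
Inter-reduce: drop elements whose leading term is divisible by another's, tail-reduce, and make monic.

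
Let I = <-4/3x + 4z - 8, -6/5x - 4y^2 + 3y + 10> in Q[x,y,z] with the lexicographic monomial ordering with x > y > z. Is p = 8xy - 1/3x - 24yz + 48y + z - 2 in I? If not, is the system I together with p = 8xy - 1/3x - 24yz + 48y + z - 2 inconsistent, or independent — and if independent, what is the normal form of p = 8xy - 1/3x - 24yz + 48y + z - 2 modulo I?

First compute the reduced Gröbner basis of I by Buchberger's algorithm.
f_1 = -4/3x + 4z - 8, LT = x.
f_2 = -6/5x - 4y^2 + 3y + 10, LT = x.

S(f_1,f_2): lcm = x. S = -10/3y^2 + 5/2y - 3z + 43/3.
  leading term y^2: no divisor's leading term divides it; move -10/3y^2 to the remainder.
  leading term y: no divisor's leading term divides it; move 5/2y to the remainder.
  leading term z: no divisor's leading term divides it; move -3z to the remainder.
  leading term 1: no divisor's leading term divides it; move 43/3 to the remainder.
  remainder -10/3y^2 + 5/2y - 3z + 43/3 ≠ 0; add h_3 = -10/3y^2 + 5/2y - 3z + 43/3 to the basis.

S(f_1,h_3): leading monomials are coprime, so the S-polynomial reduces to 0 (Buchberger's first criterion).
S(f_2,h_3): leading monomials are coprime, so the S-polynomial reduces to 0 (Buchberger's first criterion).
Every S-polynomial of the final basis reduces to 0, so we have a Gröbner basis.
Inter-reduce: drop elements whose leading term is divisible by another's, tail-reduce, and make monic.
Reduced Gröbner basis: {x - 3z + 6, y^2 - 3/4y + 9/10z - 43/10}.
Label its elements g_1 = x - 3z + 6, g_2 = y^2 - 3/4y + 9/10z - 43/10.

Reduce p = 8xy - 1/3x - 24yz + 48y + z - 2 modulo G:
  leading term xy: subtract (8y)·g_1 from 8xy - 1/3x - 24yz + 48y + z - 2 → -1/3x + z - 2
  leading term x: subtract (-1/3)·g_1 from -1/3x + z - 2 → 0
  normal form = 0.
Since the normal form is 0, p ∈ I.

8xy - 1/3x - 24yz + 48y + z - 2 lies in I (it reduces to 0).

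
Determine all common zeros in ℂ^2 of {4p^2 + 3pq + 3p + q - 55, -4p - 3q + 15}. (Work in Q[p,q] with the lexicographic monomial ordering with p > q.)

Compute a lex Gröbner basis by Buchberger's algorithm.
f_1 = 4p^2 + 3pq + 3p + q - 55, LT = p^2.
f_2 = -4p - 3q + 15, LT = p.

S(f_1,f_2): lcm = p^2. S = 9/2p + 1/4q - 55/4.
  leading term p: subtract (-9/8)·f_2 from 9/2p + 1/4q - 55/4 → -25/8q + 25/8
  leading term q: no divisor's leading term divides it; move -25/8q to the remainder.
  leading term 1: no divisor's leading term divides it; move 25/8 to the remainder.
  remainder -25/8q + 25/8 ≠ 0; add h_3 = -25/8q + 25/8 to the basis.

S(f_1,h_3): leading monomials are coprime, so the S-polynomial reduces to 0 (Buchberger's first criterion).
S(f_2,h_3): leading monomials are coprime, so the S-polynomial reduces to 0 (Buchberger's first criterion).
Every S-polynomial of the final basis reduces to 0, so we have a Gröbner basis.
Inter-reduce: drop elements whose leading term is divisible by another's, tail-reduce, and make monic.
Reduced Gröbner basis: {p - 3, q - 1}.

Elimination: the polynomial q - 1 lies in the elimination ideal for q, so q ∈ {1}. For each such q, the remaining basis elements (now univariate) give the rest of the solution.
  q = 1: the earlier basis element becomes p - 3 = 0, giving p = 3 — point (3, 1).

{(3, 1)}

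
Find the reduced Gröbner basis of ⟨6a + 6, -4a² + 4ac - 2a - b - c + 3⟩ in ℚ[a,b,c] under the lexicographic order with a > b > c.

Buchberger's algorithm terminates because the ascending chain of leading-term ideals stabilizes.

f_1 = 6a + 6, LT = a.
f_2 = -4a² + 4ac - 2a - b - c + 3, LT = a².

S(f_1,f_2): lcm = a². S = ac + ½a - ¼b - ¼c + ¾.
  reduce S modulo (f_1, f_2):
  remainder -¼b - 5/4c + ¼ ≠ 0; add g_3 = -¼b - 5/4c + ¼ to the basis.

The other S-polynomials (S(f_1,g_3), S(f_2,g_3)) all reduce to 0 modulo the current basis, so we have a Gröbner basis.
Inter-reduce: drop elements whose leading term is divisible by another's, tail-reduce, and make monic.

G = {a + 1, b + 5c - 1}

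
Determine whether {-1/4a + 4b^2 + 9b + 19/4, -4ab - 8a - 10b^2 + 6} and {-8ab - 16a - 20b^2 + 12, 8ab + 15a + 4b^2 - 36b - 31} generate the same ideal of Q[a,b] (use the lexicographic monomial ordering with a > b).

Since reduced Gröbner bases are canonical representatives of ideals under a given ordering, it suffices to compute and compare them.
Buchberger on the first generating set:
f_1 = -1/4a + 4b^2 + 9b + 19/4, LT = a.
f_2 = -4ab - 8a - 10b^2 + 6, LT = ab.

S(f_1,f_2): lcm = ab. S = -2a - 16b^3 - 77/2b^2 - 19b + 3/2.
  leading term a: subtract (8)·f_1 from -2a - 16b^3 - 77/2b^2 - 19b + 3/2 → -16b^3 - 141/2b^2 - 91b - 73/2
  leading term b^3: no divisor's leading term divides it; move -16b^3 to the remainder.
  leading term b^2: no divisor's leading term divides it; move -141/2b^2 to the remainder.
  leading term b: no divisor's leading term divides it; move -91b to the remainder.
  leading term 1: no divisor's leading term divides it; move -73/2 to the remainder.
  remainder -16b^3 - 141/2b^2 - 91b - 73/2 ≠ 0; add g_3 = -16b^3 - 141/2b^2 - 91b - 73/2 to the basis.

The other S-polynomials (S(f_1,g_3), S(f_2,g_3)) all reduce to 0 modulo the current basis, so we have a Gröbner basis.
Inter-reduce: drop elements whose leading term is divisible by another's, tail-reduce, and make monic.
Reduced Gröbner basis: {a - 16b^2 - 36b - 19, b^3 + 141/32b^2 + 91/16b + 73/32}.

Buchberger on the second generating set:
h_1 = -8ab - 16a - 20b^2 + 12, LT = ab.
h_2 = 8ab + 15a + 4b^2 - 36b - 31, LT = ab.

S(h_1,h_2): lcm = ab. S = 1/8a + 2b^2 + 9/2b + 19/8.
  leading term a: no divisor's leading term divides it; move 1/8a to the remainder.
  leading term b^2: no divisor's leading term divides it; move 2b^2 to the remainder.
  leading term b: no divisor's leading term divides it; move 9/2b to the remainder.
  leading term 1: no divisor's leading term divides it; move 19/8 to the remainder.
  remainder 1/8a + 2b^2 + 9/2b + 19/8 ≠ 0; add k_3 = 1/8a + 2b^2 + 9/2b + 19/8 to the basis.

S(h_1,k_3): lcm = ab. S = 2a - 16b^3 - 67/2b^2 - 19b - 3/2.
  leading term a: subtract (16)·k_3 from 2a - 16b^3 - 67/2b^2 - 19b - 3/2 → -16b^3 - 131/2b^2 - 91b - 79/2
  leading term b^3: no divisor's leading term divides it; move -16b^3 to the remainder.
  leading term b^2: no divisor's leading term divides it; move -131/2b^2 to the remainder.
  leading term b: no divisor's leading term divides it; move -91b to the remainder.
  leading term 1: no divisor's leading term divides it; move -79/2 to the remainder.
  remainder -16b^3 - 131/2b^2 - 91b - 79/2 ≠ 0; add k_4 = -16b^3 - 131/2b^2 - 91b - 79/2 to the basis.

The other S-polynomials (S(h_2,k_3), S(h_1,k_4), S(h_2,k_4), S(k_3,k_4)) all reduce to 0 modulo the current basis, so we have a Gröbner basis.
Inter-reduce: drop elements whose leading term is divisible by another's, tail-reduce, and make monic.
Reduced Gröbner basis: {a + 16b^2 + 36b + 19, b^3 + 131/32b^2 + 91/16b + 79/32}.

Since the reduced bases disagree, the two ideals are not the same.

No, the ideals differ.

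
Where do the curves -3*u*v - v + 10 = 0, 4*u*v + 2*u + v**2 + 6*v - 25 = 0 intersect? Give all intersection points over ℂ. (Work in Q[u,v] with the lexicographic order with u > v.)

{(-5/6, -20/3), (3, 1)}

Compute a lex Gröbner basis by Buchberger's algorithm.
f_1 = -3*u*v - v + 10, LT = u*v.
f_2 = 4*u*v + 2*u + v**2 + 6*v - 25, LT = u*v.

S(f_1,f_2): lcm = u*v. S = -1/2*u - 1/4*v**2 - 7/6*v + 35/12.
  reduce S modulo (f_1, f_2):
  remainder -1/2*u - 1/4*v**2 - 7/6*v + 35/12 ≠ 0; add h_3 = -1/2*u - 1/4*v**2 - 7/6*v + 35/12 to the basis.

S(f_1,h_3): lcm = u*v. S = -1/2*v**3 - 7/3*v**2 + 37/6*v - 10/3.
  reduce S modulo (f_1, f_2, h_3):
  remainder -1/2*v**3 - 7/3*v**2 + 37/6*v - 10/3 ≠ 0; add h_4 = -1/2*v**3 - 7/3*v**2 + 37/6*v - 10/3 to the basis.

The other S-polynomials (S(f_2,h_3), S(f_1,h_4), S(f_2,h_4), S(h_3,h_4)) all reduce to 0 modulo the current basis, so we have a Gröbner basis.
Inter-reduce: drop elements whose leading term is divisible by another's, tail-reduce, and make monic.
Reduced Gröbner basis: {u + 1/2*v**2 + 7/3*v - 35/6, v**3 + 14/3*v**2 - 37/3*v + 20/3}.

Elimination: the polynomial v**3 + 14/3*v**2 - 37/3*v + 20/3 lies in the elimination ideal for v, so v ∈ {-20/3, 1}. For each such v, the remaining basis elements (now univariate) give the rest of the solution.
  v = -20/3: the earlier basis element becomes u + 5/6 = 0, giving u = -5/6 — point (-5/6, -20/3).
  v = 1: the earlier basis element becomes u - 3 = 0, giving u = 3 — point (3, 1).
A lex Gröbner basis triangularizes the system, enabling back-substitution.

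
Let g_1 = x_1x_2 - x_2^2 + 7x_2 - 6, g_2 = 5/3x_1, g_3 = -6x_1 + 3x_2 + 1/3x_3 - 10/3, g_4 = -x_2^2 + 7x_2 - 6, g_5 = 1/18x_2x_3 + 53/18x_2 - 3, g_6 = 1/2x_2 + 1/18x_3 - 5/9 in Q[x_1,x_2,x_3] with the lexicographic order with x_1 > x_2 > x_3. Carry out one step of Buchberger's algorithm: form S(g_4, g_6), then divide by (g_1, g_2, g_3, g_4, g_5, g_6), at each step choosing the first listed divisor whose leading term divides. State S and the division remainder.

S(g_4, g_6) = -1/9x_2x_3 - 53/9x_2 + 6; remainder on division = 0.

lcm(LM(g_4), LM(g_6)) = x_2^2.
S = (lcm/LT(g_4))·g_4 − (lcm/LT(g_6))·g_6 = -1/9x_2x_3 - 53/9x_2 + 6.
Reduce S modulo (g_1, g_2, g_3, g_4, g_5, g_6) in that order:
  leading term x_2x_3: subtract (-2)·g_5 from -1/9x_2x_3 - 53/9x_2 + 6 → 0
The remainder is 0, so this S-polynomial contributes no new basis element.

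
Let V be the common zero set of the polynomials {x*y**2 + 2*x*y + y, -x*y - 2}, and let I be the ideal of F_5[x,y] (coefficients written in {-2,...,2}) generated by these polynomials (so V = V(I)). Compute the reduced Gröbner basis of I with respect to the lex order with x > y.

G = {x + 2, y - 1}

f_1 = x*y**2 + 2*x*y + y, LT = x*y**2.
f_2 = -x*y - 2, LT = x*y.

S(f_1,f_2): lcm = x*y**2. S = 2*x*y - y.
  reduce S modulo (f_1, f_2):
  remainder -y + 1 ≠ 0; add g_3 = -y + 1 to the basis.

S(f_2,g_3): lcm = x*y. S = x + 2.
  reduce S modulo (f_1, f_2, g_3):
  remainder x + 2 ≠ 0; add g_4 = x + 2 to the basis.

The other S-polynomials (S(f_1,g_3), S(f_1,g_4), S(f_2,g_4), S(g_3,g_4)) all reduce to 0 modulo the current basis, so we have a Gröbner basis.
Inter-reduce: drop elements whose leading term is divisible by another's, tail-reduce, and make monic.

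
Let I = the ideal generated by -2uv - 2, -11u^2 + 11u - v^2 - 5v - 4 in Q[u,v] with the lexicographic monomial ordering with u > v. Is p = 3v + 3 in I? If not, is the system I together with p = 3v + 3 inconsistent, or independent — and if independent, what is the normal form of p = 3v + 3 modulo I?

First compute the reduced Gröbner basis of I by Buchberger's algorithm.
f_1 = -2uv - 2, LT = uv.
f_2 = -11u^2 + 11u - v^2 - 5v - 4, LT = u^2.

S(f_1,f_2): lcm = u^2v. S = uv + u - 1/11v^3 - 5/11v^2 - 4/11v.
  reduce S modulo (f_1, f_2):
  remainder u - 1/11v^3 - 5/11v^2 - 4/11v - 1 ≠ 0; add h_3 = u - 1/11v^3 - 5/11v^2 - 4/11v - 1 to the basis.

S(f_1,h_3): lcm = uv. S = 1/11v^4 + 5/11v^3 + 4/11v^2 + v + 1.
  reduce S modulo (f_1, f_2, h_3):
  remainder 1/11v^4 + 5/11v^3 + 4/11v^2 + v + 1 ≠ 0; add h_4 = 1/11v^4 + 5/11v^3 + 4/11v^2 + v + 1 to the basis.

The other S-polynomials (S(f_2,h_3), S(f_1,h_4), S(f_2,h_4), S(h_3,h_4)) all reduce to 0 modulo the current basis, so we have a Gröbner basis.
Inter-reduce: drop elements whose leading term is divisible by another's, tail-reduce, and make monic.
Reduced Gröbner basis: {u - 1/11v^3 - 5/11v^2 - 4/11v - 1, v^4 + 5v^3 + 4v^2 + 11v + 11}.
Label its elements g_1 = u - 1/11v^3 - 5/11v^2 - 4/11v - 1, g_2 = v^4 + 5v^3 + 4v^2 + 11v + 11.

Reduce p = 3v + 3 modulo G:
  leading term v: no divisor's leading term divides it; move 3v to the remainder.
  leading term 1: no divisor's leading term divides it; move 3 to the remainder.
  normal form = 3v + 3.
The normal form is nonzero, so p ∉ I. Since p minus its normal form lies in I, I + (p) = I + (r) where r = 3v + 3; decide whether this ideal is the whole ring.
Run Buchberger on G together with r (pairs among the g_i already reduce to 0 since G is a Gröbner basis):
g_1 = u - 1/11v^3 - 5/11v^2 - 4/11v - 1, LT = u.
g_2 = v^4 + 5v^3 + 4v^2 + 11v + 11, LT = v^4.
r = 3v + 3, LT = v.

The S-polynomials (S(g_1,g_2), S(g_1,r), S(g_2,r)) all reduce to 0 modulo the current basis, so we have a Gröbner basis.
Inter-reduce: drop elements whose leading term is divisible by another's, tail-reduce, and make monic.
Reduced Gröbner basis: {u - 1, v + 1}.
The reduced Gröbner basis of I + (p) is {u - 1, v + 1} ≠ {1}, a proper ideal, so the enlarged system stays consistent: p is independent of I, with normal form 3v + 3.

3v + 3 is independent of I; its normal form modulo I is 3v + 3.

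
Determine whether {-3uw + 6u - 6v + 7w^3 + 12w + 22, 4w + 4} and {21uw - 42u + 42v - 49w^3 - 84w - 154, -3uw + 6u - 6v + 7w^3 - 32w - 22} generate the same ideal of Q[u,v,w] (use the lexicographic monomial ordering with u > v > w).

Two ideals are equal iff their reduced Gröbner bases coincide (the reduced basis is unique for a fixed ordering).
Buchberger on the first generating set:
f_1 = -3uw + 6u - 6v + 7w^3 + 12w + 22, LT = uw.
f_2 = 4w + 4, LT = w.

S(f_1,f_2): lcm = uw. S = -3u + 2v - 7/3w^3 - 4w - 22/3.
  leading term u: no divisor's leading term divides it; move -3u to the remainder.
  leading term v: no divisor's leading term divides it; move 2v to the remainder.
  leading term w^3: subtract (-7/12w^2)·f_2 from -7/3w^3 - 4w - 22/3 → 7/3w^2 - 4w - 22/3
  leading term w^2: subtract (7/12w)·f_2 from 7/3w^2 - 4w - 22/3 → -19/3w - 22/3
  leading term w: subtract (-19/12)·f_2 from -19/3w - 22/3 → -1
  leading term 1: no divisor's leading term divides it; move -1 to the remainder.
  remainder -3u + 2v - 1 ≠ 0; add g_3 = -3u + 2v - 1 to the basis.

The other S-polynomials (S(f_1,g_3), S(f_2,g_3)) all reduce to 0 modulo the current basis, so we have a Gröbner basis.
Inter-reduce: drop elements whose leading term is divisible by another's, tail-reduce, and make monic.
Reduced Gröbner basis: {u - 2/3v + 1/3, w + 1}.

Buchberger on the second generating set:
h_1 = 21uw - 42u + 42v - 49w^3 - 84w - 154, LT = uw.
h_2 = -3uw + 6u - 6v + 7w^3 - 32w - 22, LT = uw.

S(h_1,h_2): lcm = uw. S = -44/3w - 44/3.
  leading term w: no divisor's leading term divides it; move -44/3w to the remainder.
  leading term 1: no divisor's leading term divides it; move -44/3 to the remainder.
  remainder -44/3w - 44/3 ≠ 0; add k_3 = -44/3w - 44/3 to the basis.

S(h_1,k_3): lcm = uw. S = -3u + 2v - 7/3w^3 - 4w - 22/3.
  leading term u: no divisor's leading term divides it; move -3u to the remainder.
  leading term v: no divisor's leading term divides it; move 2v to the remainder.
  leading term w^3: subtract (7/44w^2)·k_3 from -7/3w^3 - 4w - 22/3 → 7/3w^2 - 4w - 22/3
  leading term w^2: subtract (-7/44w)·k_3 from 7/3w^2 - 4w - 22/3 → -19/3w - 22/3
  leading term w: subtract (19/44)·k_3 from -19/3w - 22/3 → -1
  leading term 1: no divisor's leading term divides it; move -1 to the remainder.
  remainder -3u + 2v - 1 ≠ 0; add k_4 = -3u + 2v - 1 to the basis.

The other S-polynomials (S(h_2,k_3), S(h_1,k_4), S(h_2,k_4), S(k_3,k_4)) all reduce to 0 modulo the current basis, so we have a Gröbner basis.
Inter-reduce: drop elements whose leading term is divisible by another's, tail-reduce, and make monic.
Reduced Gröbner basis: {u - 2/3v + 1/3, w + 1}.

The two bases agree; hence the ideals are identical.

Yes, the ideals are equal.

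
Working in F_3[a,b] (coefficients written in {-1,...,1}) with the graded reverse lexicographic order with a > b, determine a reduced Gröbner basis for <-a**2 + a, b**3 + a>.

G = {b**3 + a, a**2 - a}

f_1 = -a**2 + a, LT = a**2.
f_2 = b**3 + a, LT = b**3.

S(f_1,f_2): leading monomials are coprime, so the S-polynomial reduces to 0 (Buchberger's first criterion).
Every S-polynomial of the final basis reduces to 0, so we have a Gröbner basis.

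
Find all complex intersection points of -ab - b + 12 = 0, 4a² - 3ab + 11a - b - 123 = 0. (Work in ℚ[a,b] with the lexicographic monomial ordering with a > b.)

{(5, 2), (-35/8 - sqrt(793)/8, 81/2 - 3*sqrt(793)/2), (-35/8 + sqrt(793)/8, 81/2 + 3*sqrt(793)/2)}

Compute a lex Gröbner basis by Buchberger's algorithm.
f_1 = -ab - b + 12, LT = ab.
f_2 = 4a² - 3ab + 11a - b - 123, LT = a².

S(f_1,f_2): lcm = a²b. S = ¾ab² - 7/4ab - 12a + ¼b² + 123/4b.
  leading term ab²: subtract (-¾b)·f_1 from ¾ab² - 7/4ab - 12a + ¼b² + 123/4b → -7/4ab - 12a - ½b² + 159/4b
  leading term ab: subtract (7/4)·f_1 from -7/4ab - 12a - ½b² + 159/4b → -12a - ½b² + 83/2b - 21
  leading term a: no divisor's leading term divides it; move -12a to the remainder.
  leading term b²: no divisor's leading term divides it; move -½b² to the remainder.
  leading term b: no divisor's leading term divides it; move 83/2b to the remainder.
  leading term 1: no divisor's leading term divides it; move -21 to the remainder.
  remainder -12a - ½b² + 83/2b - 21 ≠ 0; add h_3 = -12a - ½b² + 83/2b - 21 to the basis.

S(f_1,h_3): lcm = ab. S = -1/24b³ + 83/24b² - ¾b - 12.
  leading term b³: no divisor's leading term divides it; move -1/24b³ to the remainder.
  leading term b²: no divisor's leading term divides it; move 83/24b² to the remainder.
  leading term b: no divisor's leading term divides it; move -¾b to the remainder.
  leading term 1: no divisor's leading term divides it; move -12 to the remainder.
  remainder -1/24b³ + 83/24b² - ¾b - 12 ≠ 0; add h_4 = -1/24b³ + 83/24b² - ¾b - 12 to the basis.

The other S-polynomials (S(f_2,h_3), S(f_1,h_4), S(f_2,h_4), S(h_3,h_4)) all reduce to 0 modulo the current basis, so we have a Gröbner basis.
Inter-reduce: drop elements whose leading term is divisible by another's, tail-reduce, and make monic.
Reduced Gröbner basis: {a + 1/24b² - 83/24b + 7/4, b³ - 83b² + 18b + 288}.

A lex Gröbner basis eliminates variables successively. Here b³ - 83b² + 18b + 288 depends only on b, with roots {2, 81/2 - 3*sqrt(793)/2, 81/2 + 3*sqrt(793)/2}; lifting each root through the earlier basis elements recovers the full solutions.
  b = 2: the earlier basis element becomes a - 5 = 0, giving a = 5 — point (5, 2).
  b = 81/2 - 3*sqrt(793)/2: the earlier basis element becomes a + sqrt(793)/8 + 35/8 = 0, giving a = -35/8 - sqrt(793)/8 — point (-35/8 - sqrt(793)/8, 81/2 - 3*sqrt(793)/2).
  b = 81/2 + 3*sqrt(793)/2: the earlier basis element becomes a - sqrt(793)/8 + 35/8 = 0, giving a = -35/8 + sqrt(793)/8 — point (-35/8 + sqrt(793)/8, 81/2 + 3*sqrt(793)/2).
Substituting each solution back into the original system confirms all equations vanish.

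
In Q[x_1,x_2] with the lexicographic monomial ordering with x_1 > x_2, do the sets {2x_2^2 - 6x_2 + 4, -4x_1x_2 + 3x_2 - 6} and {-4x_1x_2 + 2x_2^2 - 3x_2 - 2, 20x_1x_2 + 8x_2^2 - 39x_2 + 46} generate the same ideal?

Yes, the ideals are equal.

For a fixed monomial order, each ideal has a unique reduced Gröbner basis; comparing bases decides equality.
Buchberger on the first generating set:
f_1 = 2x_2^2 - 6x_2 + 4, LT = x_2^2.
f_2 = -4x_1x_2 + 3x_2 - 6, LT = x_1x_2.

S(f_1,f_2): lcm = x_1x_2^2. S = -3x_1x_2 + 2x_1 + 3/4x_2^2 - 3/2x_2.
  reduce S modulo (f_1, f_2):
  remainder 2x_1 - 3/2x_2 + 3 ≠ 0; add g_3 = 2x_1 - 3/2x_2 + 3 to the basis.

The other S-polynomials (S(f_1,g_3), S(f_2,g_3)) all reduce to 0 modulo the current basis, so we have a Gröbner basis.
Inter-reduce: drop elements whose leading term is divisible by another's, tail-reduce, and make monic.
Reduced Gröbner basis: {x_1 - 3/4x_2 + 3/2, x_2^2 - 3x_2 + 2}.

Buchberger on the second generating set:
h_1 = -4x_1x_2 + 2x_2^2 - 3x_2 - 2, LT = x_1x_2.
h_2 = 20x_1x_2 + 8x_2^2 - 39x_2 + 46, LT = x_1x_2.

S(h_1,h_2): lcm = x_1x_2. S = -9/10x_2^2 + 27/10x_2 - 9/5.
  reduce S modulo (h_1, h_2):
  remainder -9/10x_2^2 + 27/10x_2 - 9/5 ≠ 0; add k_3 = -9/10x_2^2 + 27/10x_2 - 9/5 to the basis.

S(h_1,k_3): lcm = x_1x_2^2. S = 3x_1x_2 - 2x_1 - 1/2x_2^3 + 3/4x_2^2 + 1/2x_2.
  reduce S modulo (h_1, h_2, k_3):
  remainder -2x_1 + 3/2x_2 - 3 ≠ 0; add k_4 = -2x_1 + 3/2x_2 - 3 to the basis.

The other S-polynomials (S(h_2,k_3), S(h_1,k_4), S(h_2,k_4), S(k_3,k_4)) all reduce to 0 modulo the current basis, so we have a Gröbner basis.
Inter-reduce: drop elements whose leading term is divisible by another's, tail-reduce, and make monic.
Reduced Gröbner basis: {x_1 - 3/4x_2 + 3/2, x_2^2 - 3x_2 + 2}.

The two bases agree; hence the ideals are identical.
The same test decides containment: I ⊆ J iff every generator of I reduces to 0 modulo a Gröbner basis of J.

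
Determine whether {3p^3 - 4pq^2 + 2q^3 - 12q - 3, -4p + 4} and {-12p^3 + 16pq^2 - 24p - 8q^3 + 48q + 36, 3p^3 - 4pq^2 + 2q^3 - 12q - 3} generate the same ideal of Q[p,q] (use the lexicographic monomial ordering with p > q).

Two ideals are equal iff their reduced Gröbner bases coincide (the reduced basis is unique for a fixed ordering).
Buchberger on the first generating set:
f_1 = 3p^3 - 4pq^2 + 2q^3 - 12q - 3, LT = p^3.
f_2 = -4p + 4, LT = p.

S(f_1,f_2): lcm = p^3. S = p^2 - 4/3pq^2 + 2/3q^3 - 4q - 1.
  leading term p^2: subtract (-1/4p)·f_2 from p^2 - 4/3pq^2 + 2/3q^3 - 4q - 1 → -4/3pq^2 + p + 2/3q^3 - 4q - 1
  leading term pq^2: subtract (1/3q^2)·f_2 from -4/3pq^2 + p + 2/3q^3 - 4q - 1 → p + 2/3q^3 - 4/3q^2 - 4q - 1
  leading term p: subtract (-1/4)·f_2 from p + 2/3q^3 - 4/3q^2 - 4q - 1 → 2/3q^3 - 4/3q^2 - 4q
  leading term q^3: no divisor's leading term divides it; move 2/3q^3 to the remainder.
  leading term q^2: no divisor's leading term divides it; move -4/3q^2 to the remainder.
  leading term q: no divisor's leading term divides it; move -4q to the remainder.
  remainder 2/3q^3 - 4/3q^2 - 4q ≠ 0; add g_3 = 2/3q^3 - 4/3q^2 - 4q to the basis.

The other S-polynomials (S(f_1,g_3), S(f_2,g_3)) all reduce to 0 modulo the current basis, so we have a Gröbner basis.
Inter-reduce: drop elements whose leading term is divisible by another's, tail-reduce, and make monic.
Reduced Gröbner basis: {p - 1, q^3 - 2q^2 - 6q}.

Buchberger on the second generating set:
h_1 = -12p^3 + 16pq^2 - 24p - 8q^3 + 48q + 36, LT = p^3.
h_2 = 3p^3 - 4pq^2 + 2q^3 - 12q - 3, LT = p^3.

S(h_1,h_2): lcm = p^3. S = 2p - 2.
  leading term p: no divisor's leading term divides it; move 2p to the remainder.
  leading term 1: no divisor's leading term divides it; move -2 to the remainder.
  remainder 2p - 2 ≠ 0; add k_3 = 2p - 2 to the basis.

S(h_1,k_3): lcm = p^3. S = p^2 - 4/3pq^2 + 2p + 2/3q^3 - 4q - 3.
  leading term p^2: subtract (1/2p)·k_3 from p^2 - 4/3pq^2 + 2p + 2/3q^3 - 4q - 3 → -4/3pq^2 + 3p + 2/3q^3 - 4q - 3
  leading term pq^2: subtract (-2/3q^2)·k_3 from -4/3pq^2 + 3p + 2/3q^3 - 4q - 3 → 3p + 2/3q^3 - 4/3q^2 - 4q - 3
  leading term p: subtract (3/2)·k_3 from 3p + 2/3q^3 - 4/3q^2 - 4q - 3 → 2/3q^3 - 4/3q^2 - 4q
  leading term q^3: no divisor's leading term divides it; move 2/3q^3 to the remainder.
  leading term q^2: no divisor's leading term divides it; move -4/3q^2 to the remainder.
  leading term q: no divisor's leading term divides it; move -4q to the remainder.
  remainder 2/3q^3 - 4/3q^2 - 4q ≠ 0; add k_4 = 2/3q^3 - 4/3q^2 - 4q to the basis.

The other S-polynomials (S(h_2,k_3), S(h_1,k_4), S(h_2,k_4), S(k_3,k_4)) all reduce to 0 modulo the current basis, so we have a Gröbner basis.
Inter-reduce: drop elements whose leading term is divisible by another's, tail-reduce, and make monic.
Reduced Gröbner basis: {p - 1, q^3 - 2q^2 - 6q}.

The two bases agree; hence the ideals are identical.

Yes, the ideals are equal.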